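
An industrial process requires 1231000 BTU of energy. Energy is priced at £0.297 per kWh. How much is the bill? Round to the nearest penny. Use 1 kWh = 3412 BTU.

1231000 BTU × (0.00029308 kWh/BTU) = 360.8 kWh
Cost = 360.8 kWh × £0.297/kWh = £107.15

£107.15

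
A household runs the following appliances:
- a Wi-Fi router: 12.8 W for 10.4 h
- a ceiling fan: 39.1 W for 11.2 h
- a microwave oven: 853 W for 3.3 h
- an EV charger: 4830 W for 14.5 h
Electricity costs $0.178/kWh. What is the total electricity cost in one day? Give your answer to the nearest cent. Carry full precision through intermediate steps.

Wi-Fi router: 12.8 W × 10.4 h = 133 Wh = 0.1331 kWh
ceiling fan: 39.1 W × 11.2 h = 438 Wh = 0.4379 kWh
microwave oven: 853 W × 3.3 h = 2,815 Wh = 2.815 kWh
EV charger: 4830 W × 14.5 h = 70,035 Wh = 70.03 kWh
Total energy = 0.1331 + 0.4379 + 2.815 + 70.03 = 73.42 kWh
Cost = 73.42 kWh × $0.178 = $13.07

$13.07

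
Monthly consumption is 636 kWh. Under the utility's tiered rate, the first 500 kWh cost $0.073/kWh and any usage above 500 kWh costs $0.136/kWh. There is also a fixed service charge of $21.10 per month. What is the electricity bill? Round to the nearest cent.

First 500 kWh × $0.073 = $36.50
Remaining 136 kWh × $0.136 = $18.50
Energy charge = $55.00; + service $21.10 = $76.10

$76.10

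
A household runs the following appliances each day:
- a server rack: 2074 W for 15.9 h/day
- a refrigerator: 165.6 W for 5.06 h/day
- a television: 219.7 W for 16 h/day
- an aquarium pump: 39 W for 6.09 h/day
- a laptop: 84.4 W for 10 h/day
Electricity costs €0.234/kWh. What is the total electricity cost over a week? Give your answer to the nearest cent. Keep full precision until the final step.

€62.92

server rack: 2074 W × 15.9 h × 7 d = 230,836 Wh = 230.8 kWh
refrigerator: 165.6 W × 5.06 h × 7 d = 5,866 Wh = 5.866 kWh
television: 219.7 W × 16 h × 7 d = 24,606 Wh = 24.61 kWh
aquarium pump: 39 W × 6.09 h × 7 d = 1,663 Wh = 1.663 kWh
laptop: 84.4 W × 10 h × 7 d = 5,908 Wh = 5.908 kWh
Total energy = 230.8 + 5.866 + 24.61 + 1.663 + 5.908 = 268.9 kWh
Cost = 268.9 kWh × €0.234 = €62.92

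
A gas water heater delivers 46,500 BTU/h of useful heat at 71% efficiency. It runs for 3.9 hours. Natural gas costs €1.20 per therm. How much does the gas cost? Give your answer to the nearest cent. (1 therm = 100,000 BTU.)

Heat delivered = 46,500 BTU/h × 3.9 h = 181,350 BTU
Gas input = 181,350 / 0.71 = 255,423 BTU
= 255,423 / 100,000 = 2.554 therm
Cost = 2.554 × €1.20/therm = €3.07

€3.07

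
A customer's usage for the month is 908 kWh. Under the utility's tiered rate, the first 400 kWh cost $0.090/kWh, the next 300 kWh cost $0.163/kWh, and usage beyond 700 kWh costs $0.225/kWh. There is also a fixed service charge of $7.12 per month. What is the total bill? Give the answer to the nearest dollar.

First 400 kWh × $0.090 = $36.00
Next 300 kWh × $0.163 = $48.90
Remaining 208 kWh × $0.225 = $46.80
Energy charge = $131.70; + service $7.12 = $138.82 ≈ $139

$139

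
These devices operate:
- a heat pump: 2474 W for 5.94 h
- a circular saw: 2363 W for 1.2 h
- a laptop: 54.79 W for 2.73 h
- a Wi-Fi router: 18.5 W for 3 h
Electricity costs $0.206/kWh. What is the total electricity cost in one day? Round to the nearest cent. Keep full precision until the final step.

$3.65

heat pump: 2474 W × 5.94 h = 14,696 Wh = 14.7 kWh
circular saw: 2363 W × 1.2 h = 2,836 Wh = 2.836 kWh
laptop: 54.79 W × 2.73 h = 150 Wh = 0.1496 kWh
Wi-Fi router: 18.5 W × 3 h = 56 Wh = 0.0555 kWh
Total energy = 14.7 + 2.836 + 0.1496 + 0.0555 = 17.74 kWh
Cost = 17.74 kWh × $0.206 = $3.65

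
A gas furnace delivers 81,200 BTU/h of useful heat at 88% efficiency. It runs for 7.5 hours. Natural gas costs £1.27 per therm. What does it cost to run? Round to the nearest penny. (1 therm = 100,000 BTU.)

Heat delivered = 81,200 BTU/h × 7.5 h = 609,000 BTU
Gas input = 609,000 / 0.88 = 692,045 BTU
= 692,045 / 100,000 = 6.92 therm
Cost = 6.92 × £1.27/therm = £8.79

£8.79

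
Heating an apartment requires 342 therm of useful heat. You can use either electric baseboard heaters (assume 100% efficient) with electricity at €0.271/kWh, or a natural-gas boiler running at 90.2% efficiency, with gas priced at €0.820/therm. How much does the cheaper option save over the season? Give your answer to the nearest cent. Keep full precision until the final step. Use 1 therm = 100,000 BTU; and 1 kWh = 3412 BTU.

€2405.44

Heat load = 342 therm × 100,000 = 34,200,000 BTU
Gas: input = 34,200,000 / 0.902 = 37,915,743 BTU = 379.2 therm → 379.2 × €0.820 = €310.91
Electric: 34,200,000 BTU / 3412 = 10,020 kWh → × €0.271 = €2,716.35
Difference = |€310.91 − €2,716.35| = €2,405.44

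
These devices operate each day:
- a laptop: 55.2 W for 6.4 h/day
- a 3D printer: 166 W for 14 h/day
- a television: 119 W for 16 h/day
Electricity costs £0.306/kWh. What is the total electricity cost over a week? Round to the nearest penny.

£9.81

laptop: 55.2 W × 6.4 h × 7 d = 2,473 Wh = 2.473 kWh
3D printer: 166 W × 14 h × 7 d = 16,268 Wh = 16.27 kWh
television: 119 W × 16 h × 7 d = 13,328 Wh = 13.33 kWh
Total energy = 2.473 + 16.27 + 13.33 = 32.07 kWh
Cost = 32.07 kWh × £0.306 = £9.81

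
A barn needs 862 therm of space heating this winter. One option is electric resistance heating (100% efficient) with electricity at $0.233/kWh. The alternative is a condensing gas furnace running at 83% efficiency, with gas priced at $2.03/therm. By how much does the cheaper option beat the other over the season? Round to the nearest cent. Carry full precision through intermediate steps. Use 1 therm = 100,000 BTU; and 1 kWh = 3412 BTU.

$3778.19

Heat load = 862 therm × 100,000 = 86,200,000 BTU
Gas: input = 86,200,000 / 0.83 = 103,855,422 BTU = 1,039 therm → 1,039 × $2.03 = $2,108.27
Electric: 86,200,000 BTU / 3412 = 25,260 kWh → × $0.233 = $5,886.46
Difference = |$2,108.27 − $5,886.46| = $3,778.19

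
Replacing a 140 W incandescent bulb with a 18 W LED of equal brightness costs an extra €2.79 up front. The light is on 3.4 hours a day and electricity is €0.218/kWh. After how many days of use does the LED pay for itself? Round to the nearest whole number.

31 days

Power saved = 140 − 18 = 122 W
Daily energy saved = 122 W × 3.4 h = 414.8 Wh = 0.4148 kWh
Daily savings = 0.4148 × €0.218 = €0.0904
Payback = €2.79 / €0.0904 per day = 30.85 days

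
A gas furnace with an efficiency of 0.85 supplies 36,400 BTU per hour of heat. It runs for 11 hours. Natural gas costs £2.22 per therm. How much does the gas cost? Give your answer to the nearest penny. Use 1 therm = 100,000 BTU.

£10.46

Heat delivered = 36,400 BTU/h × 11 h = 400,400 BTU
Gas input = 400,400 / 0.85 = 471,059 BTU
= 471,059 / 100,000 = 4.711 therm
Cost = 4.711 × £2.22/therm = £10.46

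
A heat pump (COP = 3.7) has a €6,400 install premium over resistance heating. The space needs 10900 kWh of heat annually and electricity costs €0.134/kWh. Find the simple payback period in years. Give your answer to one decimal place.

Resistance: 10900 kWh × €0.134 = €1,460.60/yr
Heat pump: 10900 / 3.7 = 2946 kWh in → × €0.134 = €394.76/yr
Annual savings = €1,065.84
Payback = €6,400 / €1,065.84 = 6 years

6.0 years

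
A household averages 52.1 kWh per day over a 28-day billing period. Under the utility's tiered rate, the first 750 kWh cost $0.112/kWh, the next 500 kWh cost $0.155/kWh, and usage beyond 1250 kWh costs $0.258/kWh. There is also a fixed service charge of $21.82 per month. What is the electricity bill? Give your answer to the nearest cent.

$237.19

Usage = 52.1 kWh/day × 28 days = 1458.8 kWh
First 750 kWh × $0.112 = $84.00
Next 500 kWh × $0.155 = $77.50
Remaining 208.8 kWh × $0.258 = $53.87
Energy charge = $215.37; + service $21.82 = $237.19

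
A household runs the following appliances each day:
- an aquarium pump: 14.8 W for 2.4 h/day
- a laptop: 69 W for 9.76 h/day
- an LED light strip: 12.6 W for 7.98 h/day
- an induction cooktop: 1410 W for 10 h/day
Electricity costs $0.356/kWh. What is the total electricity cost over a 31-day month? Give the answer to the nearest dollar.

$165

aquarium pump: 14.8 W × 2.4 h × 31 d = 1,101 Wh = 1.101 kWh
laptop: 69 W × 9.76 h × 31 d = 20,877 Wh = 20.88 kWh
LED light strip: 12.6 W × 7.98 h × 31 d = 3,117 Wh = 3.117 kWh
induction cooktop: 1410 W × 10 h × 31 d = 437,100 Wh = 437.1 kWh
Total energy = 1.101 + 20.88 + 3.117 + 437.1 = 462.2 kWh
Cost = 462.2 kWh × $0.356 = $164.54 ≈ $165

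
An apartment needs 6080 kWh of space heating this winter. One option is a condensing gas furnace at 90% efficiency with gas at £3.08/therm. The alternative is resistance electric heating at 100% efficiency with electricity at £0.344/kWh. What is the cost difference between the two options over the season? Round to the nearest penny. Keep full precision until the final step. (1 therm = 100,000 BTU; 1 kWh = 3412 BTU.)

Heat load = 6080 kWh × 3412 = 20,744,960 BTU
Gas: input = 20,744,960 / 0.90 = 23,049,956 BTU = 230.5 therm → 230.5 × £3.08 = £709.94
Electric: 20,744,960 BTU / 3412 = 6,080 kWh → × £0.344 = £2,091.52
Difference = |£709.94 − £2,091.52| = £1,381.58

£1381.58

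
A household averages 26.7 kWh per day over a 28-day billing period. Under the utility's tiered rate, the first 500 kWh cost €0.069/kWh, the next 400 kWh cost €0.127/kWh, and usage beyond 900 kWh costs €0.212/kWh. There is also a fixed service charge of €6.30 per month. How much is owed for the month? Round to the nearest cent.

€72.25

Usage = 26.7 kWh/day × 28 days = 747.6 kWh
First 500 kWh × €0.069 = €34.50
Next 247.6 kWh × €0.127 = €31.45
Remaining tier: 0 kWh (not reached)
Energy charge = €65.95; + service €6.30 = €72.25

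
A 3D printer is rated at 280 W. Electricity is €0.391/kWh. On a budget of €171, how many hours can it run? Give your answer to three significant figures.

1560 h

Energy budget = €171 / €0.391 per kWh = 437.3 kWh = 437,340 Wh
Runtime = 437,340 Wh / 280 W = 1,562 h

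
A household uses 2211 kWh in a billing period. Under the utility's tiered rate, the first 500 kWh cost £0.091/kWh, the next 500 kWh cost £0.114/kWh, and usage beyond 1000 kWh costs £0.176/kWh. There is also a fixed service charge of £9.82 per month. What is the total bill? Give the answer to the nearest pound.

£325

First 500 kWh × £0.091 = £45.50
Next 500 kWh × £0.114 = £57.00
Remaining 1211 kWh × £0.176 = £213.14
Energy charge = £315.64; + service £9.82 = £325.46 ≈ £325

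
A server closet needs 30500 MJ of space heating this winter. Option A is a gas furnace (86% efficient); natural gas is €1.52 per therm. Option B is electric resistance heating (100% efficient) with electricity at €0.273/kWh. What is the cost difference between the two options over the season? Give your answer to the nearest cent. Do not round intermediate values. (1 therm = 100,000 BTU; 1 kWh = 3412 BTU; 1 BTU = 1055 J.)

€1802.17

Heat load = 30500 MJ = 30,500,000,000 J / 1055 = 28,909,953 BTU
Gas: input = 28,909,953 / 0.86 = 33,616,224 BTU = 336.2 therm → 336.2 × €1.52 = €510.97
Electric: 28,909,953 BTU / 3412 = 8,473 kWh → × €0.273 = €2,313.14
Difference = |€510.97 − €2,313.14| = €1,802.17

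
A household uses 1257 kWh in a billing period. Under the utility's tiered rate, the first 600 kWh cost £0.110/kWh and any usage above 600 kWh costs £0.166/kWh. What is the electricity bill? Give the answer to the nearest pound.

£175

First 600 kWh × £0.110 = £66.00
Remaining 657 kWh × £0.166 = £109.06
Total = £175.06 ≈ £175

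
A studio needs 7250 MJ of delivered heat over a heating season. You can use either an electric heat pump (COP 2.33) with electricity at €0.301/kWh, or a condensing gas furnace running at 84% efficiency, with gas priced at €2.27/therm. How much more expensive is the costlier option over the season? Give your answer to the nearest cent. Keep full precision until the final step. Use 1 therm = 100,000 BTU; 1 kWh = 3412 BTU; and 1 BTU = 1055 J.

€74.48

Heat load = 7250 MJ = 7,250,000,000 J / 1055 = 6,872,038 BTU
Gas: input = 6,872,038 / 0.84 = 8,180,998 BTU = 81.81 therm → 81.81 × €2.27 = €185.71
Heat pump: 6,872,038 BTU / 3412 = 2,014 kWh heat; / 2.33 = 864.4 kWh in → × €0.301 = €260.19
Difference = |€185.71 − €260.19| = €74.48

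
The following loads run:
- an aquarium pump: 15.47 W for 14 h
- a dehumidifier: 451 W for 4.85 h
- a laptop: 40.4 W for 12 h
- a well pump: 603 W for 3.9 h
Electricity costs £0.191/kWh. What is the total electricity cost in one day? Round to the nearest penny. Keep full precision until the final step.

aquarium pump: 15.47 W × 14 h = 217 Wh = 0.2166 kWh
dehumidifier: 451 W × 4.85 h = 2,187 Wh = 2.187 kWh
laptop: 40.4 W × 12 h = 485 Wh = 0.4848 kWh
well pump: 603 W × 3.9 h = 2,352 Wh = 2.352 kWh
Total energy = 0.2166 + 2.187 + 0.4848 + 2.352 = 5.24 kWh
Cost = 5.24 kWh × £0.191 = £1.00

£1.00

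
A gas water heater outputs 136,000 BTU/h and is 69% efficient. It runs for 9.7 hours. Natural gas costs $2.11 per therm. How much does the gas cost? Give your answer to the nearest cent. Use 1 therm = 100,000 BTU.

Heat delivered = 136,000 BTU/h × 9.7 h = 1,319,200 BTU
Gas input = 1,319,200 / 0.69 = 1,911,884 BTU
= 1,911,884 / 100,000 = 19.12 therm
Cost = 19.12 × $2.11/therm = $40.34

$40.34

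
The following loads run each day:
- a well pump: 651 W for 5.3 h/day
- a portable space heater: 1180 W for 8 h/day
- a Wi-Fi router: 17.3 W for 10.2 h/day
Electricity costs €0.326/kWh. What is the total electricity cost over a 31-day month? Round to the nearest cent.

€132.05

well pump: 651 W × 5.3 h × 31 d = 106,959 Wh = 107 kWh
portable space heater: 1180 W × 8 h × 31 d = 292,640 Wh = 292.6 kWh
Wi-Fi router: 17.3 W × 10.2 h × 31 d = 5,470 Wh = 5.47 kWh
Total energy = 107 + 292.6 + 5.47 = 405.1 kWh
Cost = 405.1 kWh × €0.326 = €132.05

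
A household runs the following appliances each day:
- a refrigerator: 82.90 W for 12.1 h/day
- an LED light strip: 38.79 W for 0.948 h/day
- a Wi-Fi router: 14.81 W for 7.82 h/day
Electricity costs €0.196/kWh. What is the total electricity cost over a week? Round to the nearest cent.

refrigerator: 82.90 W × 12.1 h × 7 d = 7,022 Wh = 7.022 kWh
LED light strip: 38.79 W × 0.948 h × 7 d = 257 Wh = 0.2574 kWh
Wi-Fi router: 14.81 W × 7.82 h × 7 d = 811 Wh = 0.8107 kWh
Total energy = 7.022 + 0.2574 + 0.8107 = 8.09 kWh
Cost = 8.09 kWh × €0.196 = €1.59

€1.59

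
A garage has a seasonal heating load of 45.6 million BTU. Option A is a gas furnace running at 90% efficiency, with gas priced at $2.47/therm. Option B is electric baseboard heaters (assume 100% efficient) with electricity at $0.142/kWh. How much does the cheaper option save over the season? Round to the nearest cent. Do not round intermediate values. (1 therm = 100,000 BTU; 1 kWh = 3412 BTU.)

$646.31

Heat load = 45.6 × 10⁶ BTU = 45,600,000 BTU
Gas: input = 45,600,000 / 0.90 = 50,666,667 BTU = 506.7 therm → 506.7 × $2.47 = $1,251.47
Electric: 45,600,000 BTU / 3412 = 13,360 kWh → × $0.142 = $1,897.77
Difference = |$1,251.47 − $1,897.77| = $646.31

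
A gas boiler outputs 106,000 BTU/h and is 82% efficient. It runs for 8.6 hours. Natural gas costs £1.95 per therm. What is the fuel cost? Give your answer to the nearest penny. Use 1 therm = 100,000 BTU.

£21.68

Heat delivered = 106,000 BTU/h × 8.6 h = 911,600 BTU
Gas input = 911,600 / 0.82 = 1,111,707 BTU
= 1,111,707 / 100,000 = 11.12 therm
Cost = 11.12 × £1.95/therm = £21.68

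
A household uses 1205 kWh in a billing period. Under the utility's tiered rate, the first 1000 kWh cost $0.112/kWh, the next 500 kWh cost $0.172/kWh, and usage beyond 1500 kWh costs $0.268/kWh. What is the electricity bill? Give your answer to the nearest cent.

$147.26

First 1000 kWh × $0.112 = $112.00
Next 205 kWh × $0.172 = $35.26
Remaining tier: 0 kWh (not reached)
Total = $147.26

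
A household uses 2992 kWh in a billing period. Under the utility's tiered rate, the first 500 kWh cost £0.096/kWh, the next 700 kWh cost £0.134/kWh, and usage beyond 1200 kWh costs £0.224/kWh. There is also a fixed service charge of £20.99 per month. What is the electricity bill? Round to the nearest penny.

£564.20

First 500 kWh × £0.096 = £48.00
Next 700 kWh × £0.134 = £93.80
Remaining 1792 kWh × £0.224 = £401.41
Energy charge = £543.21; + service £20.99 = £564.20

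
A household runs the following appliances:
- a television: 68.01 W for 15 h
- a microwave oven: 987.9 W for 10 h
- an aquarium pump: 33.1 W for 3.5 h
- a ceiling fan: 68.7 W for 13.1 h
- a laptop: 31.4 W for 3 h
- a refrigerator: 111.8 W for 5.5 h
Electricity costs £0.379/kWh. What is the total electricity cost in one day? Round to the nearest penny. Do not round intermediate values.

television: 68.01 W × 15 h = 1,020 Wh = 1.02 kWh
microwave oven: 987.9 W × 10 h = 9,879 Wh = 9.879 kWh
aquarium pump: 33.1 W × 3.5 h = 116 Wh = 0.1159 kWh
ceiling fan: 68.7 W × 13.1 h = 900 Wh = 0.9 kWh
laptop: 31.4 W × 3 h = 94 Wh = 0.0942 kWh
refrigerator: 111.8 W × 5.5 h = 615 Wh = 0.6149 kWh
Total energy = 1.02 + 9.879 + 0.1159 + 0.9 + 0.0942 + 0.6149 = 12.62 kWh
Cost = 12.62 kWh × £0.379 = £4.78

£4.78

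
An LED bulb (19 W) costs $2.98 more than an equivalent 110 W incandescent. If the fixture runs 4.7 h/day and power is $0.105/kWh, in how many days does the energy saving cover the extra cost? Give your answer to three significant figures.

66.4 days

Power saved = 110 − 19 = 91 W
Daily energy saved = 91 W × 4.7 h = 427.7 Wh = 0.4277 kWh
Daily savings = 0.4277 × $0.105 = $0.0449
Payback = $2.98 / $0.0449 per day = 66.36 days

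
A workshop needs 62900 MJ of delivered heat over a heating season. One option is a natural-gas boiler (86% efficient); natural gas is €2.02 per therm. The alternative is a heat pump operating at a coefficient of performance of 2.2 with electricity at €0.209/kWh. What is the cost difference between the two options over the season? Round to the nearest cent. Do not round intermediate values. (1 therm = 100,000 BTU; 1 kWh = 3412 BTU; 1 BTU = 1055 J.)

Heat load = 62900 MJ = 62,900,000,000 J / 1055 = 59,620,853 BTU
Gas: input = 59,620,853 / 0.86 = 69,326,573 BTU = 693.3 therm → 693.3 × €2.02 = €1,400.40
Heat pump: 59,620,853 BTU / 3412 = 17,470 kWh heat; / 2.2 = 7,943 kWh in → × €0.209 = €1,660.02
Difference = |€1,400.40 − €1,660.02| = €259.62

€259.62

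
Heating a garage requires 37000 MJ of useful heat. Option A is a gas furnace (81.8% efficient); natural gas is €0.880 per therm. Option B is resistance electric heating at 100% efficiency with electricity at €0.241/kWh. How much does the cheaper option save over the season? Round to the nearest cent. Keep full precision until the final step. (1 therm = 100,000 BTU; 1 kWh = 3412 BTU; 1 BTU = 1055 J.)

€2099.89

Heat load = 37000 MJ = 37,000,000,000 J / 1055 = 35,071,090 BTU
Gas: input = 35,071,090 / 0.818 = 42,874,193 BTU = 428.7 therm → 428.7 × €0.880 = €377.29
Electric: 35,071,090 BTU / 3412 = 10,280 kWh → × €0.241 = €2,477.18
Difference = |€377.29 − €2,477.18| = €2,099.89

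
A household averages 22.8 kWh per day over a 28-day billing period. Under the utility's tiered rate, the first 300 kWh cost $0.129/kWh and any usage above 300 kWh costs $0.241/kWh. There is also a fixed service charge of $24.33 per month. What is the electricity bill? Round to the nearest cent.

Usage = 22.8 kWh/day × 28 days = 638.4 kWh
First 300 kWh × $0.129 = $38.70
Remaining 338.4 kWh × $0.241 = $81.55
Energy charge = $120.25; + service $24.33 = $144.58

$144.58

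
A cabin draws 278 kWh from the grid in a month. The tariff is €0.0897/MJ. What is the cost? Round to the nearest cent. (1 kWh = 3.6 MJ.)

278 kWh × (3.6 MJ/kWh) = 1,001 MJ
Cost = 1,001 MJ × €0.0897/MJ = €89.77

€89.77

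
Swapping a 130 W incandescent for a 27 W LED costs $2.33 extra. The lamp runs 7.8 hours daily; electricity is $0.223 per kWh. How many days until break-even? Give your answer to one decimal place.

Power saved = 130 − 27 = 103 W
Daily energy saved = 103 W × 7.8 h = 803.4 Wh = 0.8034 kWh
Daily savings = 0.8034 × $0.223 = $0.1792
Payback = $2.33 / $0.1792 per day = 13.01 days

13.0 days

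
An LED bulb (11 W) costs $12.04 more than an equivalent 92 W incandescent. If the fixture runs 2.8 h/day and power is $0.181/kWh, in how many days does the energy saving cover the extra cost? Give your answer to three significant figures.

293 days

Power saved = 92 − 11 = 81 W
Daily energy saved = 81 W × 2.8 h = 226.8 Wh = 0.2268 kWh
Daily savings = 0.2268 × $0.181 = $0.0411
Payback = $12.04 / $0.0411 per day = 293.3 days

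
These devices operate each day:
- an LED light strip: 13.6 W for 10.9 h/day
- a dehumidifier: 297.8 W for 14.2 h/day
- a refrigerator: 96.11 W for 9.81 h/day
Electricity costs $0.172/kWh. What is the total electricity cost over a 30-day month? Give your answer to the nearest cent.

$27.45

LED light strip: 13.6 W × 10.9 h × 30 d = 4,447 Wh = 4.447 kWh
dehumidifier: 297.8 W × 14.2 h × 30 d = 126,863 Wh = 126.9 kWh
refrigerator: 96.11 W × 9.81 h × 30 d = 28,285 Wh = 28.29 kWh
Total energy = 4.447 + 126.9 + 28.29 = 159.6 kWh
Cost = 159.6 kWh × $0.172 = $27.45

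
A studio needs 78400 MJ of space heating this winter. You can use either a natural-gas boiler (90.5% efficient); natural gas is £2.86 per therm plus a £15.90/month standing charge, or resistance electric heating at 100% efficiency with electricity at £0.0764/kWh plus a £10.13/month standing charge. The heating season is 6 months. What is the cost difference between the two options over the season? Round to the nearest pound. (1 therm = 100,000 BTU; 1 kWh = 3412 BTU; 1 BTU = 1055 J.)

Heat load = 78400 MJ = 78,400,000,000 J / 1055 = 74,312,796 BTU
Gas: input = 74,312,796 / 0.905 = 82,113,587 BTU = 821.1 therm → 821.1 × £2.86 = £2,348.45; + 6 × £15.90 standing = £2,443.85
Electric: 74,312,796 BTU / 3412 = 21,780 kWh → × £0.0764 = £1,663.98; + 6 × £10.13 standing = £1,724.76
Difference = |£2,443.85 − £1,724.76| = £719.09 ≈ £719

£719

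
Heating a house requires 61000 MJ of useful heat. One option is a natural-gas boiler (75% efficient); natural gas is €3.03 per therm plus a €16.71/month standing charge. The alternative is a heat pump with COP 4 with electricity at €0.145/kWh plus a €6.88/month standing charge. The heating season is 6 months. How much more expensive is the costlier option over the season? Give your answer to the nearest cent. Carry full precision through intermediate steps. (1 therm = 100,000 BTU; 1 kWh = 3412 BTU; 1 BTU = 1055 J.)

Heat load = 61000 MJ = 61,000,000,000 J / 1055 = 57,819,905 BTU
Gas: input = 57,819,905 / 0.75 = 77,093,207 BTU = 770.9 therm → 770.9 × €3.03 = €2,335.92; + 6 × €16.71 standing = €2,436.18
Heat pump: 57,819,905 BTU / 3412 = 16,950 kWh heat; / 4 = 4,237 kWh in → × €0.145 = €614.29; + 6 × €6.88 standing = €655.57
Difference = |€2,436.18 − €655.57| = €1,780.61

€1780.61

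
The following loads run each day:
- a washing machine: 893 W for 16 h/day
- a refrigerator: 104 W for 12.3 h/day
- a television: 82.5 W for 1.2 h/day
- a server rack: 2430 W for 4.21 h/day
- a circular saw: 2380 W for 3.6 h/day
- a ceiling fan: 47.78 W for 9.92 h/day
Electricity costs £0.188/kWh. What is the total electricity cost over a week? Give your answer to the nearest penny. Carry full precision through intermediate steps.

£45.98

washing machine: 893 W × 16 h × 7 d = 100,016 Wh = 100 kWh
refrigerator: 104 W × 12.3 h × 7 d = 8,954 Wh = 8.954 kWh
television: 82.5 W × 1.2 h × 7 d = 693 Wh = 0.693 kWh
server rack: 2430 W × 4.21 h × 7 d = 71,612 Wh = 71.61 kWh
circular saw: 2380 W × 3.6 h × 7 d = 59,976 Wh = 59.98 kWh
ceiling fan: 47.78 W × 9.92 h × 7 d = 3,318 Wh = 3.318 kWh
Total energy = 100 + 8.954 + 0.693 + 71.61 + 59.98 + 3.318 = 244.6 kWh
Cost = 244.6 kWh × £0.188 = £45.98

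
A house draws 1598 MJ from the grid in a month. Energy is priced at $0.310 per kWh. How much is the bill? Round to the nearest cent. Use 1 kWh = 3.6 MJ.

1598 MJ × (0.27778 kWh/MJ) = 443.9 kWh
Cost = 443.9 kWh × $0.310/kWh = $137.61

$137.61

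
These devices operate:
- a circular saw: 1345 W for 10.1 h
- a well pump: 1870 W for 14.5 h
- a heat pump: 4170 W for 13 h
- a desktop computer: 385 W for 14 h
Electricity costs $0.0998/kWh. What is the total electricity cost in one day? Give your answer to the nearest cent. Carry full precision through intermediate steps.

circular saw: 1345 W × 10.1 h = 13,584 Wh = 13.58 kWh
well pump: 1870 W × 14.5 h = 27,115 Wh = 27.11 kWh
heat pump: 4170 W × 13 h = 54,210 Wh = 54.21 kWh
desktop computer: 385 W × 14 h = 5,390 Wh = 5.39 kWh
Total energy = 13.58 + 27.11 + 54.21 + 5.39 = 100.3 kWh
Cost = 100.3 kWh × $0.0998 = $10.01

$10.01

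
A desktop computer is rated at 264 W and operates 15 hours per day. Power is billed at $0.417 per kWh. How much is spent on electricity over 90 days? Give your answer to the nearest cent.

$148.62

Energy = 264 W × 15 h/day × 90 days = 356,400 Wh = 356.4 kWh
Cost = 356.4 kWh × $0.417/kWh = $148.62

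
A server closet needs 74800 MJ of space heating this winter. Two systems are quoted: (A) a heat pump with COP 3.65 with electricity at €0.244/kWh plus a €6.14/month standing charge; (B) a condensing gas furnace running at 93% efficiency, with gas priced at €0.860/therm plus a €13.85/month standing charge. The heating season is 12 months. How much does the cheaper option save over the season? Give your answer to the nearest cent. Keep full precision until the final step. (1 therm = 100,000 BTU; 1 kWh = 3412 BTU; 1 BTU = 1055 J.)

€640.95

Heat load = 74800 MJ = 74,800,000,000 J / 1055 = 70,900,474 BTU
Gas: input = 70,900,474 / 0.93 = 76,237,069 BTU = 762.4 therm → 762.4 × €0.860 = €655.64; + 12 × €13.85 standing = €821.84
Heat pump: 70,900,474 BTU / 3412 = 20,780 kWh heat; / 3.65 = 5,693 kWh in → × €0.244 = €1,389.11; + 12 × €6.14 standing = €1,462.79
Difference = |€821.84 − €1,462.79| = €640.95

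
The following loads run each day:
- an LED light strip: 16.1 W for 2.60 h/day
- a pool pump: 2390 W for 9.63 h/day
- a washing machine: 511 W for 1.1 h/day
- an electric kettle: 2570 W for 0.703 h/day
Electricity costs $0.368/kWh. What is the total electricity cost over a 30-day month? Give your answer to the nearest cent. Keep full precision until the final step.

LED light strip: 16.1 W × 2.60 h × 30 d = 1,256 Wh = 1.256 kWh
pool pump: 2390 W × 9.63 h × 30 d = 690,471 Wh = 690.5 kWh
washing machine: 511 W × 1.1 h × 30 d = 16,863 Wh = 16.86 kWh
electric kettle: 2570 W × 0.703 h × 30 d = 54,201 Wh = 54.2 kWh
Total energy = 1.256 + 690.5 + 16.86 + 54.2 = 762.8 kWh
Cost = 762.8 kWh × $0.368 = $280.71

$280.71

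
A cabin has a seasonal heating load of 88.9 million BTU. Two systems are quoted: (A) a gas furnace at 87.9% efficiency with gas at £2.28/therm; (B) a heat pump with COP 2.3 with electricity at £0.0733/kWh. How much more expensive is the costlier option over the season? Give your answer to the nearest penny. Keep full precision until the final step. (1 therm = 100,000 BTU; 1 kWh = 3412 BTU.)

£1475.57

Heat load = 88.9 × 10⁶ BTU = 88,900,000 BTU
Gas: input = 88,900,000 / 0.879 = 101,137,656 BTU = 1,011 therm → 1,011 × £2.28 = £2,305.94
Heat pump: 88,900,000 BTU / 3412 = 26,060 kWh heat; / 2.3 = 11,330 kWh in → × £0.0733 = £830.36
Difference = |£2,305.94 − £830.36| = £1,475.57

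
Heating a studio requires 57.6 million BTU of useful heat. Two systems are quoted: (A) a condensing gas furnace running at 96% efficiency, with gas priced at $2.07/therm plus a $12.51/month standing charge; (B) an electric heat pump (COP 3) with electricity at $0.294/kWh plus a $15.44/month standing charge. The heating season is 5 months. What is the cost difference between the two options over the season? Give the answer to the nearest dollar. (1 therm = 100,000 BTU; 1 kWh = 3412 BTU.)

$427

Heat load = 57.6 × 10⁶ BTU = 57,600,000 BTU
Gas: input = 57,600,000 / 0.96 = 60,000,000 BTU = 600 therm → 600 × $2.07 = $1,242.00; + 5 × $12.51 standing = $1,304.55
Heat pump: 57,600,000 BTU / 3412 = 16,880 kWh heat; / 3 = 5,627 kWh in → × $0.294 = $1,654.40; + 5 × $15.44 standing = $1,731.60
Difference = |$1,304.55 − $1,731.60| = $427.05 ≈ $427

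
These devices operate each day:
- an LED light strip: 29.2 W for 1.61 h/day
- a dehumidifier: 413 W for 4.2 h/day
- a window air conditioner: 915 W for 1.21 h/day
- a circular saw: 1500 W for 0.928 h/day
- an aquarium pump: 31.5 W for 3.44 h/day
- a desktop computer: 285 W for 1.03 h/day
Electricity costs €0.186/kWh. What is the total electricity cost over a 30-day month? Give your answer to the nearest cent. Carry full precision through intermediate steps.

LED light strip: 29.2 W × 1.61 h × 30 d = 1,410 Wh = 1.41 kWh
dehumidifier: 413 W × 4.2 h × 30 d = 52,038 Wh = 52.04 kWh
window air conditioner: 915 W × 1.21 h × 30 d = 33,214 Wh = 33.21 kWh
circular saw: 1500 W × 0.928 h × 30 d = 41,760 Wh = 41.76 kWh
aquarium pump: 31.5 W × 3.44 h × 30 d = 3,251 Wh = 3.251 kWh
desktop computer: 285 W × 1.03 h × 30 d = 8,806 Wh = 8.806 kWh
Total energy = 1.41 + 52.04 + 33.21 + 41.76 + 3.251 + 8.806 = 140.5 kWh
Cost = 140.5 kWh × €0.186 = €26.13

€26.13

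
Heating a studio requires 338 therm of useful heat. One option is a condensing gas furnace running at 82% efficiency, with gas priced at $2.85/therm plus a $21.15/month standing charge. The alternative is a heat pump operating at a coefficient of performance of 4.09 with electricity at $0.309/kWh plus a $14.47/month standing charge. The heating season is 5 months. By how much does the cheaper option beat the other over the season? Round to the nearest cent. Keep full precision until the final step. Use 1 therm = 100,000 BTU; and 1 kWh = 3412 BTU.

$459.74

Heat load = 338 therm × 100,000 = 33,800,000 BTU
Gas: input = 33,800,000 / 0.82 = 41,219,512 BTU = 412.2 therm → 412.2 × $2.85 = $1,174.76; + 5 × $21.15 standing = $1,280.51
Heat pump: 33,800,000 BTU / 3412 = 9,906 kWh heat; / 4.09 = 2,422 kWh in → × $0.309 = $748.42; + 5 × $14.47 standing = $820.77
Difference = |$1,280.51 − $820.77| = $459.74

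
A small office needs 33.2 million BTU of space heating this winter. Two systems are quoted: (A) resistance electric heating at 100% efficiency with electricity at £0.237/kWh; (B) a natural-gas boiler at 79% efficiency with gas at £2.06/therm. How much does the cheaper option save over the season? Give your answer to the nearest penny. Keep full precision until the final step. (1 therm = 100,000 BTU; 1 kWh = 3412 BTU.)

£1440.37

Heat load = 33.2 × 10⁶ BTU = 33,200,000 BTU
Gas: input = 33,200,000 / 0.79 = 42,025,316 BTU = 420.3 therm → 420.3 × £2.06 = £865.72
Electric: 33,200,000 BTU / 3412 = 9,730 kWh → × £0.237 = £2,306.10
Difference = |£865.72 − £2,306.10| = £1,440.37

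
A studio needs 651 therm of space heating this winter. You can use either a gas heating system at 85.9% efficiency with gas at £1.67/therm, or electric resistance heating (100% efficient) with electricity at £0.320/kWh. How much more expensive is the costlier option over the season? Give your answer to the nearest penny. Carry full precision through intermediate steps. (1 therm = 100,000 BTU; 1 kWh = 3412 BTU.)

Heat load = 651 therm × 100,000 = 65,100,000 BTU
Gas: input = 65,100,000 / 0.859 = 75,785,797 BTU = 757.9 therm → 757.9 × £1.67 = £1,265.62
Electric: 65,100,000 BTU / 3412 = 19,080 kWh → × £0.320 = £6,105.51
Difference = |£1,265.62 − £6,105.51| = £4,839.89

£4839.89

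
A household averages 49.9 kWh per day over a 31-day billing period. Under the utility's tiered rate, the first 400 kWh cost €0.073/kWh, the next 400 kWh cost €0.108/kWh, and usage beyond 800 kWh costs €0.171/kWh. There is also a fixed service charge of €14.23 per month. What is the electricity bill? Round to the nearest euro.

Usage = 49.9 kWh/day × 31 days = 1546.9 kWh
First 400 kWh × €0.073 = €29.20
Next 400 kWh × €0.108 = €43.20
Remaining 746.9 kWh × €0.171 = €127.72
Energy charge = €200.12; + service €14.23 = €214.35 ≈ €214

€214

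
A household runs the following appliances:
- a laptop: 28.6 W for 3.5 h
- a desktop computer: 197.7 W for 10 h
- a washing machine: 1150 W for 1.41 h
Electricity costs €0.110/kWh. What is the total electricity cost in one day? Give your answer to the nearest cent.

€0.41

laptop: 28.6 W × 3.5 h = 100 Wh = 0.1001 kWh
desktop computer: 197.7 W × 10 h = 1,977 Wh = 1.977 kWh
washing machine: 1150 W × 1.41 h = 1,622 Wh = 1.621 kWh
Total energy = 0.1001 + 1.977 + 1.621 = 3.699 kWh
Cost = 3.699 kWh × €0.110 = €0.41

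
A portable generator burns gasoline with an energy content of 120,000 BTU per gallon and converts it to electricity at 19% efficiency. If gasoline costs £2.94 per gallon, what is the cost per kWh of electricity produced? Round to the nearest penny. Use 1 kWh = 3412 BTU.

£0.44

Electrical output per gallon = 120,000 BTU × 0.19 / 3412 BTU/kWh = 6.682 kWh
Cost per kWh = £2.94 / 6.682 kWh = £0.440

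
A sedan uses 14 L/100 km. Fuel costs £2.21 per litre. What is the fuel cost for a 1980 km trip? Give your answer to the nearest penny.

£612.61

Fuel = 14 L/100 km × 1980 km / 100 = 277.2 L
Cost = 277.2 L × £2.21/L = £612.61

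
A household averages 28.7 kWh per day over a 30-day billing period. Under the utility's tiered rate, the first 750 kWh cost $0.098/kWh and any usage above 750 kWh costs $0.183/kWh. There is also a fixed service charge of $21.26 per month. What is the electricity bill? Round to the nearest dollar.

Usage = 28.7 kWh/day × 30 days = 861 kWh
First 750 kWh × $0.098 = $73.50
Remaining 111 kWh × $0.183 = $20.31
Energy charge = $93.81; + service $21.26 = $115.07 ≈ $115

$115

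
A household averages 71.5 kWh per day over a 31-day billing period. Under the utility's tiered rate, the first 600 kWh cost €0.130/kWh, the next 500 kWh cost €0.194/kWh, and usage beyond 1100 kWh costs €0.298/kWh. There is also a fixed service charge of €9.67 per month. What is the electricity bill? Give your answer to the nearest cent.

€517.39

Usage = 71.5 kWh/day × 31 days = 2216.5 kWh
First 600 kWh × €0.130 = €78.00
Next 500 kWh × €0.194 = €97.00
Remaining 1116.5 kWh × €0.298 = €332.72
Energy charge = €507.72; + service €9.67 = €517.39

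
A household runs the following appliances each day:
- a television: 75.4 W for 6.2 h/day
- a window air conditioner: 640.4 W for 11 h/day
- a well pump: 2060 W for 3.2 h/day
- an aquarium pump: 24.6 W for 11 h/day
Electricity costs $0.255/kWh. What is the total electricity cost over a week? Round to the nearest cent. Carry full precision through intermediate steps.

television: 75.4 W × 6.2 h × 7 d = 3,272 Wh = 3.272 kWh
window air conditioner: 640.4 W × 11 h × 7 d = 49,311 Wh = 49.31 kWh
well pump: 2060 W × 3.2 h × 7 d = 46,144 Wh = 46.14 kWh
aquarium pump: 24.6 W × 11 h × 7 d = 1,894 Wh = 1.894 kWh
Total energy = 3.272 + 49.31 + 46.14 + 1.894 = 100.6 kWh
Cost = 100.6 kWh × $0.255 = $25.66

$25.66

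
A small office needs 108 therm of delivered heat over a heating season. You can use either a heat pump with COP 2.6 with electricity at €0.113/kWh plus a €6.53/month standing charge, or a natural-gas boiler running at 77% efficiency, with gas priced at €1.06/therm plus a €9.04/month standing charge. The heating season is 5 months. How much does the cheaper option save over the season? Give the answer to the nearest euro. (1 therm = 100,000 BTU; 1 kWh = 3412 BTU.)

€24

Heat load = 108 therm × 100,000 = 10,800,000 BTU
Gas: input = 10,800,000 / 0.77 = 14,025,974 BTU = 140.3 therm → 140.3 × €1.06 = €148.68; + 5 × €9.04 standing = €193.88
Heat pump: 10,800,000 BTU / 3412 = 3,165 kWh heat; / 2.6 = 1,217 kWh in → × €0.113 = €137.57; + 5 × €6.53 standing = €170.22
Difference = |€193.88 − €170.22| = €23.66 ≈ €24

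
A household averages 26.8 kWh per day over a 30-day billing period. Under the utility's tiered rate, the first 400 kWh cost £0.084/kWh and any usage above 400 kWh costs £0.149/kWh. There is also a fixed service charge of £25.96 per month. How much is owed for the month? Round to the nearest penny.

£119.76

Usage = 26.8 kWh/day × 30 days = 804 kWh
First 400 kWh × £0.084 = £33.60
Remaining 404 kWh × £0.149 = £60.20
Energy charge = £93.80; + service £25.96 = £119.76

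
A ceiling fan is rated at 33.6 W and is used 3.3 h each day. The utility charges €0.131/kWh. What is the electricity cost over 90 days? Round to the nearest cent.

Energy = 33.6 W × 3.3 h/day × 90 days = 9,979 Wh = 9.979 kWh
Cost = 9.979 kWh × €0.131/kWh = €1.31

€1.31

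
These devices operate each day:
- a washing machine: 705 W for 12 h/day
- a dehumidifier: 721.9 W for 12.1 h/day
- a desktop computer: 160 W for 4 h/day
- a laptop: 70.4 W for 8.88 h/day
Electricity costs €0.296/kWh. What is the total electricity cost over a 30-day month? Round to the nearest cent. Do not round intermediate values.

€163.93

washing machine: 705 W × 12 h × 30 d = 253,800 Wh = 253.8 kWh
dehumidifier: 721.9 W × 12.1 h × 30 d = 262,050 Wh = 262 kWh
desktop computer: 160 W × 4 h × 30 d = 19,200 Wh = 19.2 kWh
laptop: 70.4 W × 8.88 h × 30 d = 18,755 Wh = 18.75 kWh
Total energy = 253.8 + 262 + 19.2 + 18.75 = 553.8 kWh
Cost = 553.8 kWh × €0.296 = €163.93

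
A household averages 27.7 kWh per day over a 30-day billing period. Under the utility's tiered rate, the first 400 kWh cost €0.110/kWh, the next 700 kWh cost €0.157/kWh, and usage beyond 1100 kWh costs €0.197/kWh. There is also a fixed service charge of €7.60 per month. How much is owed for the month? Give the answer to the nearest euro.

€119

Usage = 27.7 kWh/day × 30 days = 831 kWh
First 400 kWh × €0.110 = €44.00
Next 431 kWh × €0.157 = €67.67
Remaining tier: 0 kWh (not reached)
Energy charge = €111.67; + service €7.60 = €119.27 ≈ €119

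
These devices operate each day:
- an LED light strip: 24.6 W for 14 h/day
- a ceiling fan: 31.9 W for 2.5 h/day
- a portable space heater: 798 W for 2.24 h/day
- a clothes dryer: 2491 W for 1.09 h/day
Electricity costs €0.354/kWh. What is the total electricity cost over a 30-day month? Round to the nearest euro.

€52

LED light strip: 24.6 W × 14 h × 30 d = 10,332 Wh = 10.33 kWh
ceiling fan: 31.9 W × 2.5 h × 30 d = 2,392 Wh = 2.393 kWh
portable space heater: 798 W × 2.24 h × 30 d = 53,626 Wh = 53.63 kWh
clothes dryer: 2491 W × 1.09 h × 30 d = 81,456 Wh = 81.46 kWh
Total energy = 10.33 + 2.393 + 53.63 + 81.46 = 147.8 kWh
Cost = 147.8 kWh × €0.354 = €52.32 ≈ €52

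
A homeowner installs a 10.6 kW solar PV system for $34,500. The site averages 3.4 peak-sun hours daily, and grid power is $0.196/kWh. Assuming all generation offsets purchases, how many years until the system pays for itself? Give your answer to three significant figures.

13.4 years

Daily generation = 10.6 kW × 3.4 h = 36.04 kWh
Annual generation = 36.04 × 365 = 13155 kWh
Annual savings = 13155 × $0.196 = $2,578.30
Payback = $34,500 / $2,578.30 = 13.4 years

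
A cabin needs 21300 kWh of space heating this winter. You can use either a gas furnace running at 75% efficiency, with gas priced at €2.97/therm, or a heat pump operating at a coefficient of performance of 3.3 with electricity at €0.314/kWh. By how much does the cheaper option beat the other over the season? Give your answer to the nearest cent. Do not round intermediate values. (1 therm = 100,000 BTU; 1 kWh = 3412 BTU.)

€851.23

Heat load = 21300 kWh × 3412 = 72,675,600 BTU
Gas: input = 72,675,600 / 0.75 = 96,900,800 BTU = 969 therm → 969 × €2.97 = €2,877.95
Heat pump: 72,675,600 BTU / 3412 = 21,300 kWh heat; / 3.3 = 6,455 kWh in → × €0.314 = €2,026.73
Difference = |€2,877.95 − €2,026.73| = €851.23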